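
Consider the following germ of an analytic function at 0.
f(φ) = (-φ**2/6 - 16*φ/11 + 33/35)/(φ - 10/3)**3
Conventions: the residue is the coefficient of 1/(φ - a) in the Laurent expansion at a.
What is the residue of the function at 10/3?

The residue is -1/6.

At the order-3 pole 10/3 set g(φ) = (φ - (10/3))^3*f(φ) = -φ**2/6 - 16*φ/11 + 33/35.
Order-3 pole: residue = g''(a)/2; g''(10/3) = -1/3, so the residue is -1/6.


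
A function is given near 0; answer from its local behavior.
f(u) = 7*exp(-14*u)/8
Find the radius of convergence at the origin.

The radius of convergence is infinite.

The factor exp(-14*u) is entire and contributes no finite singular point.
The polynomial part has no poles.
No finite singular points: the Taylor series at 0 converges everywhere.


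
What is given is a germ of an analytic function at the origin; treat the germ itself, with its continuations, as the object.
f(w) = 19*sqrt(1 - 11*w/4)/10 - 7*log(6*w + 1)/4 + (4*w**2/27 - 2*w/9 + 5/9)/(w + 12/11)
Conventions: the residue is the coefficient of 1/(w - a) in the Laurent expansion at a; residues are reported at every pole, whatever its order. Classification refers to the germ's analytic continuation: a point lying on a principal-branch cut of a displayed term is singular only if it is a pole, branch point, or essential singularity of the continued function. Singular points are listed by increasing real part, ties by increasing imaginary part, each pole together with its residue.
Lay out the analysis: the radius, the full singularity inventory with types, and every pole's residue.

Radius of convergence at 0: 1/6.
At -12/11: a pole of order 1; residue 1061/1089.
At -1/6: a logarithmic branch point.
At 4/11: an algebraic (square-root) branch point.

Denominator factor (w + 12/11): pole of order 1 at -12/11, modulus 12/11.
Branch term (19/10)*sqrt(1 - w/(4/11)): its argument vanishes at w = 4/11, a square-root branch point, modulus 4/11.
Branch term (-7/4)*log(1 - w/(-1/6)): its argument vanishes at w = -1/6, a logarithmic branch point, modulus 1/6.
The radius of convergence is the smallest modulus among the singular points: 1/6.
The branch terms are analytic at -12/11 and contribute nothing to the residue; only the rational part matters.
At the order-1 pole -12/11 set g(w) = (w - (-12/11))*(rational part) = 4*w**2/27 - 2*w/9 + 5/9.
Simple pole: residue = g(a) at a = -12/11, which is 1061/1089.
List the singular points by increasing real part (a conjugate pair: the negative imaginary part first).


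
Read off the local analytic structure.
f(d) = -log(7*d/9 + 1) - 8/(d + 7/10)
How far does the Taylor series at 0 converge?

Denominator factor (d + 7/10): pole of order 1 at -7/10, modulus 7/10.
Branch term (-1)*log(1 - d/(-9/7)): its argument vanishes at d = -9/7, a logarithmic branch point, modulus 9/7.
The radius of convergence is the smallest modulus among the singular points: 7/10.

The radius of convergence is 7/10.


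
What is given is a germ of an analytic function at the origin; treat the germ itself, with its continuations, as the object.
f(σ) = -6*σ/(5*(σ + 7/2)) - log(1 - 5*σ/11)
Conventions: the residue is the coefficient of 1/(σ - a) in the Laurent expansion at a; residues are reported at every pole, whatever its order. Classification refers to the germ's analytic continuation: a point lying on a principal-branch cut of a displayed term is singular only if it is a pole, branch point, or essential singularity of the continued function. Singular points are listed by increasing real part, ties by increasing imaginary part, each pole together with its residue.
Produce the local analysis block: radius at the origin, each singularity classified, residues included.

Denominator factor (σ + 7/2): pole of order 1 at -7/2, modulus 7/2.
Branch term (-1)*log(1 - σ/(11/5)): its argument vanishes at σ = 11/5, a logarithmic branch point, modulus 11/5.
The radius of convergence is the smallest modulus among the singular points: 11/5.
The branch term is analytic at -7/2 and contributes nothing to the residue; only the rational part matters.
At the order-1 pole -7/2 set g(σ) = (σ - (-7/2))*(rational part) = -6*σ/5.
Simple pole: residue = g(a) at a = -7/2, which is 21/5.
List the singular points by increasing real part (a conjugate pair: the negative imaginary part first).

Radius of convergence at 0: 11/5.
At -7/2: a pole of order 1; residue 21/5.
At 11/5: a logarithmic branch point.


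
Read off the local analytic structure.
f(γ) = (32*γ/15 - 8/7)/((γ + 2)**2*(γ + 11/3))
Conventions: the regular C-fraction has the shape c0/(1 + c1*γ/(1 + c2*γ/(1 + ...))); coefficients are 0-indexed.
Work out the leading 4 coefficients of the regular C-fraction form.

The regular C-fraction coefficients are [-6/77, 518/165, -63191/31080, 20402295/130931752].

Taylor coefficients (expand at 0): a_0 = -6/77, a_1 = 148/605, a_2 = -25213/93170, a_3 = 227373/1024870.
c0 = a_0 = -6/77. Peel one level at a time: if S = 1 + c*γ/S' with S'(0) = 1, then c is the γ-coefficient of S and S' = c*γ/(S - 1).
S_1 = c0/f = 1 + (518/165)*γ + (63191/9900)*γ^2 + ...; c1 = 518/165.
S_2 = c1*γ/(S_1 - 1) = 1 + (-63191/31080)*γ + (1360153/4293184)*γ^2 + ...; c2 = -63191/31080.
S_3 = c2*γ/(S_2 - 1) = 1 + (20402295/130931752)*γ + ...; c3 = 20402295/130931752.


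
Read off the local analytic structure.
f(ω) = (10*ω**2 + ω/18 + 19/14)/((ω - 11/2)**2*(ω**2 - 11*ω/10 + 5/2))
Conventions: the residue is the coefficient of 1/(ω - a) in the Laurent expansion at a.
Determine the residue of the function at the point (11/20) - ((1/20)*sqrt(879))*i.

The factor ω**2 - 11*ω/10 + 5/2 splits as (ω - a)(ω - a') with a = (11/20) - ((1/20)*sqrt(879))*i, a' = (11/20) + ((1/20)*sqrt(879))*i. At the order-1 pole a set g(ω) = (ω - a)*f(ω) = [(10*ω**2 + ω/18 + 19/14)/(ω - 11/2)**2] / (ω - a').
Simple pole: residue = g(a) at a = (11/20) - ((1/20)*sqrt(879))*i, which is (305455/5988276) - ((53108455/5263694604)*sqrt(879))*i.

The residue is (305455/5988276) - ((53108455/5263694604)*sqrt(879))*i.


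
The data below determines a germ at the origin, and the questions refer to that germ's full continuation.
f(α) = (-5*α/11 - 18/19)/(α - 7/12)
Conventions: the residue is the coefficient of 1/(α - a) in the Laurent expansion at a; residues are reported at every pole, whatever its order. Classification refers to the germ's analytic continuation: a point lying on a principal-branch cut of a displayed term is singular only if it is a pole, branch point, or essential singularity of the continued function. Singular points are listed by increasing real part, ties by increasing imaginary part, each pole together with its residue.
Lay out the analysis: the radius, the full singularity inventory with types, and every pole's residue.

Denominator factor (α - 7/12): pole of order 1 at 7/12, modulus 7/12.
The radius of convergence is the smallest modulus among the singular points: 7/12.
At the order-1 pole 7/12 set g(α) = (α - (7/12))*f(α) = -5*α/11 - 18/19.
Simple pole: residue = g(a) at a = 7/12, which is -3041/2508.

Radius of convergence at 0: 7/12.
At 7/12: a pole of order 1; residue -3041/2508.


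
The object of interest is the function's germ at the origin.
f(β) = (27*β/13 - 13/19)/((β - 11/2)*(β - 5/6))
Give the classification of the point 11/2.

The point is a pole of order 1.

The denominator factor β - 11/2 vanishes at 11/2 and appears to the power 1; the numerator there equals 5305/494, nonzero, and no other factor vanishes.
Hence a pole whose order is the multiplicity, 1.


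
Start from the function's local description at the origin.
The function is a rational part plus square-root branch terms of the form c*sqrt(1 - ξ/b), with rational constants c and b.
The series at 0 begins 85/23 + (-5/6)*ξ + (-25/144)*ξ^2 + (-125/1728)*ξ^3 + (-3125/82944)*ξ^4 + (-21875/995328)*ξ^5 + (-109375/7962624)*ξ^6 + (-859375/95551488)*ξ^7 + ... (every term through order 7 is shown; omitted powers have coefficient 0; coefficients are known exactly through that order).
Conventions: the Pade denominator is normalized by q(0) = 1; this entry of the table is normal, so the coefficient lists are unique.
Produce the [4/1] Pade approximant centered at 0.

The Pade approximant has numerator coefficients [85/23, -275/92, 5/16, 25/864, 125/27648]; denominator coefficients [1, -7/12].

Taylor coefficients needed (read off): a_0 = 85/23, a_1 = -5/6, a_2 = -25/144, a_3 = -125/1728, a_4 = -3125/82944, a_5 = -21875/995328.
Write the denominator as Q(ξ) = 1 + q1*ξ. Requiring Q*f - P = O(ξ^6) with deg P <= 4 kills the coefficients of ξ^5..ξ^5 in Q*f:
  ξ^5: a_5 + q1*a_4 = 0, i.e. -21875/995328 + (-3125/82944)*q1 = 0.
Solving this linear system: q1 = -7/12.
The numerator is Q*f truncated at degree 4: P0 = a_0 = 85/23; P1 = a_1 + q1*a_0 = -275/92; P2 = a_2 + q1*a_1 = 5/16; P3 = a_3 + q1*a_2 = 25/864; P4 = a_4 + q1*a_3 = 125/27648.


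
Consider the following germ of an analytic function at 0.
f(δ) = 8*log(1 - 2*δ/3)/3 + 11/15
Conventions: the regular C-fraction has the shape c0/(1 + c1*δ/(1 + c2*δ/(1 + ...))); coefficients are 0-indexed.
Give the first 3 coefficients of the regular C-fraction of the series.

Taylor coefficients (expand at 0): a_0 = 11/15, a_1 = -16/9, a_2 = -16/27.
c0 = a_0 = 11/15. Peel one level at a time: if S = 1 + c*δ/S' with S'(0) = 1, then c is the δ-coefficient of S and S' = c*δ/(S - 1).
S_1 = c0/f = 1 + (80/33)*δ + (7280/1089)*δ^2 + ...; c1 = 80/33.
S_2 = c1*δ/(S_1 - 1) = 1 + (-91/33)*δ + ...; c2 = -91/33.

The regular C-fraction coefficients are [11/15, 80/33, -91/33].


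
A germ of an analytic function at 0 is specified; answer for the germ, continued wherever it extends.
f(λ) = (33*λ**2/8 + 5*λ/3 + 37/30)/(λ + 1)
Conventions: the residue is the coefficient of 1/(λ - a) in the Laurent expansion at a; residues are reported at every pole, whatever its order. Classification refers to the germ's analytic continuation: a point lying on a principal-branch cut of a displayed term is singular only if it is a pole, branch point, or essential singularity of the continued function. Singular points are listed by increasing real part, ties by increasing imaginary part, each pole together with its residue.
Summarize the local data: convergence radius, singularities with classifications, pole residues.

Denominator factor (λ + 1): pole of order 1 at -1, modulus 1.
The radius of convergence is the smallest modulus among the singular points: 1.
At the order-1 pole -1 set g(λ) = (λ - (-1))*f(λ) = 33*λ**2/8 + 5*λ/3 + 37/30.
Simple pole: residue = g(a) at a = -1, which is 443/120.

Radius of convergence at 0: 1.
At -1: a pole of order 1; residue 443/120.


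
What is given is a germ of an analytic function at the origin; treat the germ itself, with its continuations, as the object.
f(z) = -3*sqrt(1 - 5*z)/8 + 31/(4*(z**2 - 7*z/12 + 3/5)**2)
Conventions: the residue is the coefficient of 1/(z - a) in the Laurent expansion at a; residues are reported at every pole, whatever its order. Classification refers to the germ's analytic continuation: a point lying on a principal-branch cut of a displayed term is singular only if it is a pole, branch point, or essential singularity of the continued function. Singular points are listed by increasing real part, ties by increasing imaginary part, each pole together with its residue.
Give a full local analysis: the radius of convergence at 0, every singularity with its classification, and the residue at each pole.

Radius of convergence at 0: 1/5.
At 1/5: an algebraic (square-root) branch point.
At (7/24) - ((1/120)*sqrt(7415))*i: a pole of order 2; residue ((133920/2199289)*sqrt(7415))*i.
At (7/24) + ((1/120)*sqrt(7415))*i: a pole of order 2; residue -((133920/2199289)*sqrt(7415))*i.

Denominator factor (z**2 - 7*z/12 + 3/5)^2: discriminant -1483/720, complex-conjugate roots (7/24) + ((1/120)*sqrt(7415))*i and (7/24) - ((1/120)*sqrt(7415))*i; poles of order 2, moduli (1/5)*sqrt(15) and (1/5)*sqrt(15).
Branch term (-3/8)*sqrt(1 - z/(1/5)): its argument vanishes at z = 1/5, a square-root branch point, modulus 1/5.
The radius of convergence is the smallest modulus among the singular points: 1/5.
The branch term is analytic at (7/24) - ((1/120)*sqrt(7415))*i and contributes nothing to the residue; only the rational part matters.
The factor z**2 - 7*z/12 + 3/5 splits as (z - a)(z - a') with a = (7/24) - ((1/120)*sqrt(7415))*i, a' = (7/24) + ((1/120)*sqrt(7415))*i. At the order-2 pole a set g(z) = (z - a)^2*(rational part) = [31/4] / (z - a')^2.
Order-2 pole: residue = g'(a); g'((7/24) - ((1/120)*sqrt(7415))*i) = ((133920/2199289)*sqrt(7415))*i, so the residue is ((133920/2199289)*sqrt(7415))*i.
The branch term is analytic at (7/24) + ((1/120)*sqrt(7415))*i and contributes nothing to the residue; only the rational part matters.
The factor z**2 - 7*z/12 + 3/5 splits as (z - a)(z - a') with a = (7/24) + ((1/120)*sqrt(7415))*i, a' = (7/24) - ((1/120)*sqrt(7415))*i. At the order-2 pole a set g(z) = (z - a)^2*(rational part) = [31/4] / (z - a')^2.
Order-2 pole: residue = g'(a); g'((7/24) + ((1/120)*sqrt(7415))*i) = -((133920/2199289)*sqrt(7415))*i, so the residue is -((133920/2199289)*sqrt(7415))*i.
List the singular points by increasing real part (a conjugate pair: the negative imaginary part first).


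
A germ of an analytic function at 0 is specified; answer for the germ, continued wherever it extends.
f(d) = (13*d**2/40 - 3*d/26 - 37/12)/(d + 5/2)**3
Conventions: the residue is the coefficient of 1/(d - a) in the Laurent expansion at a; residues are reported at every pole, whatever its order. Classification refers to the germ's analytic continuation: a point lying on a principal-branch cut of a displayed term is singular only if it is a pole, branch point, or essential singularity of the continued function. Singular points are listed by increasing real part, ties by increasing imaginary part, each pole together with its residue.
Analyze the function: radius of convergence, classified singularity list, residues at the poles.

Radius of convergence at 0: 5/2.
At -5/2: a pole of order 3; residue 13/40.

Denominator factor (d + 5/2)^3: pole of order 3 at -5/2, modulus 5/2.
The radius of convergence is the smallest modulus among the singular points: 5/2.
At the order-3 pole -5/2 set g(d) = (d - (-5/2))^3*f(d) = 13*d**2/40 - 3*d/26 - 37/12.
Order-3 pole: residue = g''(a)/2; g''(-5/2) = 13/20, so the residue is 13/40.


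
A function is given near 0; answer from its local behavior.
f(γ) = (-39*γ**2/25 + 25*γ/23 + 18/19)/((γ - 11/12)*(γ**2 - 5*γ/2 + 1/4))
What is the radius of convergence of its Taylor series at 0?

Denominator factor (γ**2 - 5*γ/2 + 1/4): discriminant 21/4, real irrational roots 5/4 + (1/4)*sqrt(21) and 5/4 - (1/4)*sqrt(21); poles of order 1, moduli 5/4 + (1/4)*sqrt(21) and 5/4 - (1/4)*sqrt(21).
Denominator factor (γ - 11/12): pole of order 1 at 11/12, modulus 11/12.
The radius of convergence is the smallest modulus among the singular points: 5/4 - (1/4)*sqrt(21).

The radius of convergence is 5/4 - (1/4)*sqrt(21).


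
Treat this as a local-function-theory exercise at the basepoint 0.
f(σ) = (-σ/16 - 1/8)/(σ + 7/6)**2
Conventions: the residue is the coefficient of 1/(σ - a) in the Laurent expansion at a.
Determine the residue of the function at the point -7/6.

The residue is -1/16.

At the order-2 pole -7/6 set g(σ) = (σ - (-7/6))^2*f(σ) = -σ/16 - 1/8.
Order-2 pole: residue = g'(a); g'(-7/6) = -1/16, so the residue is -1/16.


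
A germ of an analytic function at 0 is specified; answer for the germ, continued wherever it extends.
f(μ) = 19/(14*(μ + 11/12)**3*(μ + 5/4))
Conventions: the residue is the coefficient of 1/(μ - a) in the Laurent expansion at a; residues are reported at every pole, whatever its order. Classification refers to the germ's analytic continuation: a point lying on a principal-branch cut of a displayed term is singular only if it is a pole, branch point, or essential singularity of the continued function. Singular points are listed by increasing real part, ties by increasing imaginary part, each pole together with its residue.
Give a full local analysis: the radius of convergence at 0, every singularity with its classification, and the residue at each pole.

Denominator factor (μ + 5/4): pole of order 1 at -5/4, modulus 5/4.
Denominator factor (μ + 11/12)^3: pole of order 3 at -11/12, modulus 11/12.
The radius of convergence is the smallest modulus among the singular points: 11/12.
At the order-1 pole -5/4 set g(μ) = (μ - (-5/4))*f(μ) = 19/(14*(μ + 11/12)**3).
Simple pole: residue = g(a) at a = -5/4, which is -513/14.
At the order-3 pole -11/12 set g(μ) = (μ - (-11/12))^3*f(μ) = 19/(14*(μ + 5/4)).
Order-3 pole: residue = g''(a)/2; g''(-11/12) = 513/7, so the residue is 513/14.
List the singular points by increasing real part (a conjugate pair: the negative imaginary part first).

Radius of convergence at 0: 11/12.
At -5/4: a pole of order 1; residue -513/14.
At -11/12: a pole of order 3; residue 513/14.


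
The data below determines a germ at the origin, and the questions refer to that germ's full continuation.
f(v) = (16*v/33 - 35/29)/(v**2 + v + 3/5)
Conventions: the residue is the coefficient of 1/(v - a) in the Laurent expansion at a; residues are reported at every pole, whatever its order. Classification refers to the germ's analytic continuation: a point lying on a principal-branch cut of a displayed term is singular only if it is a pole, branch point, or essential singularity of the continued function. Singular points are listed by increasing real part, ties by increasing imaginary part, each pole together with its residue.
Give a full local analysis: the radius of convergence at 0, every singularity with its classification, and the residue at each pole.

Denominator factor (v**2 + v + 3/5): discriminant -7/5, complex-conjugate roots (-1/2) + ((1/10)*sqrt(35))*i and (-1/2) - ((1/10)*sqrt(35))*i; poles of order 1, moduli (1/5)*sqrt(15) and (1/5)*sqrt(15).
The radius of convergence is the smallest modulus among the singular points: (1/5)*sqrt(15).
The factor v**2 + v + 3/5 splits as (v - a)(v - a') with a = (-1/2) - ((1/10)*sqrt(35))*i, a' = (-1/2) + ((1/10)*sqrt(35))*i. At the order-1 pole a set g(v) = (v - a)*f(v) = [16*v/33 - 35/29] / (v - a').
Simple pole: residue = g(a) at a = (-1/2) - ((1/10)*sqrt(35))*i, which is (8/33) - ((1387/6699)*sqrt(35))*i.
The factor v**2 + v + 3/5 splits as (v - a)(v - a') with a = (-1/2) + ((1/10)*sqrt(35))*i, a' = (-1/2) - ((1/10)*sqrt(35))*i. At the order-1 pole a set g(v) = (v - a)*f(v) = [16*v/33 - 35/29] / (v - a').
Simple pole: residue = g(a) at a = (-1/2) + ((1/10)*sqrt(35))*i, which is (8/33) + ((1387/6699)*sqrt(35))*i.
List the singular points by increasing real part (a conjugate pair: the negative imaginary part first).

Radius of convergence at 0: (1/5)*sqrt(15).
At (-1/2) - ((1/10)*sqrt(35))*i: a pole of order 1; residue (8/33) - ((1387/6699)*sqrt(35))*i.
At (-1/2) + ((1/10)*sqrt(35))*i: a pole of order 1; residue (8/33) + ((1387/6699)*sqrt(35))*i.


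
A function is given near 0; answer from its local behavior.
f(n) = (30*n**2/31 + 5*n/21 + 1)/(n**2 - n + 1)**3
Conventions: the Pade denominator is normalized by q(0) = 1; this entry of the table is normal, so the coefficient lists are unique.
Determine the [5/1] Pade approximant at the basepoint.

The Pade approximant has numerator coefficients [1, 26200/9933, 843032/307923, -17503/14663, -2323019/307923, -1178/129]; denominator coefficients [1, -284/473].

Taylor coefficients needed (expand at 0): a_0 = 1, a_1 = 68/21, a_2 = 1016/217, a_3 = 351/217, a_4 = -4279/651, a_5 = -2838/217, a_6 = -1704/217.
Write the denominator as Q(n) = 1 + q1*n. Requiring Q*f - P = O(n^7) with deg P <= 5 kills the coefficients of n^6..n^6 in Q*f:
  n^6: a_6 + q1*a_5 = 0, i.e. -1704/217 + (-2838/217)*q1 = 0.
Solving this linear system: q1 = -284/473.
The numerator is Q*f truncated at degree 5: P0 = a_0 = 1; P1 = a_1 + q1*a_0 = 26200/9933; P2 = a_2 + q1*a_1 = 843032/307923; P3 = a_3 + q1*a_2 = -17503/14663; P4 = a_4 + q1*a_3 = -2323019/307923; P5 = a_5 + q1*a_4 = -1178/129.


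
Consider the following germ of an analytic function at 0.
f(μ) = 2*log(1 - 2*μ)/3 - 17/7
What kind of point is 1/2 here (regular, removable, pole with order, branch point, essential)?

The point is a logarithmic branch point.

The term (2/3)*log(1 - μ/(1/2)) has argument 1 - 1/2/(1/2) = 0 at 1/2: a logarithmic (infinitely-sheeted) branch point; the remaining terms are analytic or single-valued there.


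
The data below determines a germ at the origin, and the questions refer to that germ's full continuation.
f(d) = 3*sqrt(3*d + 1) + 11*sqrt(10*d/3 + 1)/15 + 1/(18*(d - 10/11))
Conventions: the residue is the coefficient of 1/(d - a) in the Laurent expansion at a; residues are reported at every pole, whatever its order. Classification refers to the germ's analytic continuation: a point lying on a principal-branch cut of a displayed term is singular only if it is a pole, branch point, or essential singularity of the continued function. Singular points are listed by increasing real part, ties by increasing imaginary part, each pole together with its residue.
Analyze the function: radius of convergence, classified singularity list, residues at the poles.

Radius of convergence at 0: 3/10.
At -1/3: an algebraic (square-root) branch point.
At -3/10: an algebraic (square-root) branch point.
At 10/11: a pole of order 1; residue 1/18.

Denominator factor (d - 10/11): pole of order 1 at 10/11, modulus 10/11.
Branch term (11/15)*sqrt(1 - d/(-3/10)): its argument vanishes at d = -3/10, a square-root branch point, modulus 3/10.
Branch term (3)*sqrt(1 - d/(-1/3)): its argument vanishes at d = -1/3, a square-root branch point, modulus 1/3.
The radius of convergence is the smallest modulus among the singular points: 3/10.
The branch terms are analytic at 10/11 and contribute nothing to the residue; only the rational part matters.
At the order-1 pole 10/11 set g(d) = (d - (10/11))*(rational part) = 1/18.
Simple pole: residue = g(a) at a = 10/11, which is 1/18.
List the singular points by increasing real part (a conjugate pair: the negative imaginary part first).


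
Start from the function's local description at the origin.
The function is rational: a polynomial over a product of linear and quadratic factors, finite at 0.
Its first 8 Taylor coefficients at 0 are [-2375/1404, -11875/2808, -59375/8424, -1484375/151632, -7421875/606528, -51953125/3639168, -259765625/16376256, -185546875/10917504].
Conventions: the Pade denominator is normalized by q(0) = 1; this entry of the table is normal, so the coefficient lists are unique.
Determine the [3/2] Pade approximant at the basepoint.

The Pade approximant has numerator coefficients [-2375/1404, -2375/2808, -11875/33696, -59375/606528]; denominator coefficients [1, -2, 25/24].

Taylor coefficients needed (read off): a_0 = -2375/1404, a_1 = -11875/2808, a_2 = -59375/8424, a_3 = -1484375/151632, a_4 = -7421875/606528, a_5 = -51953125/3639168.
Write the denominator as Q(y) = 1 + q1*y + q2*y^2. Requiring Q*f - P = O(y^6) with deg P <= 3 kills the coefficients of y^4..y^5 in Q*f:
  y^4: a_4 + q1*a_3 + q2*a_2 = 0, i.e. -7421875/606528 + (-1484375/151632)*q1 + (-59375/8424)*q2 = 0.
  y^5: a_5 + q1*a_4 + q2*a_3 = 0, i.e. -51953125/3639168 + (-7421875/606528)*q1 + (-1484375/151632)*q2 = 0.
Solving this linear system: q1 = -2, q2 = 25/24.
The numerator is Q*f truncated at degree 3: P0 = a_0 = -2375/1404; P1 = a_1 + q1*a_0 = -2375/2808; P2 = a_2 + q1*a_1 + q2*a_0 = -11875/33696; P3 = a_3 + q1*a_2 + q2*a_1 = -59375/606528.


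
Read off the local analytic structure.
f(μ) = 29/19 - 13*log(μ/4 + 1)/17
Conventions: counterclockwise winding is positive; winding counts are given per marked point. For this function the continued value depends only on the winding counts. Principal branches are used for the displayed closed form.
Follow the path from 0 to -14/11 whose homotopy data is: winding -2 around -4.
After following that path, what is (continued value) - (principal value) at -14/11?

Continued minus principal equals (52/17)*pi*i.

The rational part is single-valued and drops out of the difference; each branch term changes only by its own monodromy.
(-13/17)*log(1 - μ/(-4)): each positive loop around -4 adds 2*pi*i to the log, so winding -2 contributes (-13/17)*(-2)*2*pi*i = (52/17)*pi*i.
Summing the contributions at μ = -14/11 gives (52/17)*pi*i.


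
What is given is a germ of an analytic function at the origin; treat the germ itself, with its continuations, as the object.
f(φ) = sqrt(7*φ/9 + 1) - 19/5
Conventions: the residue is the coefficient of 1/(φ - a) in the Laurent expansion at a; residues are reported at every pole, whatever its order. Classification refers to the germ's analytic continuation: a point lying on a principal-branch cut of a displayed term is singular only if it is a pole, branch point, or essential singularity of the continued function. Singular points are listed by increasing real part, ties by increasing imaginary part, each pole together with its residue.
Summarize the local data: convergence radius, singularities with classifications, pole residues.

Radius of convergence at 0: 9/7.
At -9/7: an algebraic (square-root) branch point.

Branch term (1)*sqrt(1 - φ/(-9/7)): its argument vanishes at φ = -9/7, a square-root branch point, modulus 9/7.
The radius of convergence is the smallest modulus among the singular points: 9/7.


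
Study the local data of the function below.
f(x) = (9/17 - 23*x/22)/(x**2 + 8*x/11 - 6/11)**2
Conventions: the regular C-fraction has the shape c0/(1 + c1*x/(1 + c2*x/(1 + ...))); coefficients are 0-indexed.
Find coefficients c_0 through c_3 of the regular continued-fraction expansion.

The regular C-fraction coefficients are [121/68, -137/198, -127619/27126, 73987474/17483803].

Taylor coefficients (expand at 0): a_0 = 121/68, a_1 = 1507/1224, a_2 = 12199/1836, a_3 = 41657/3672.
c0 = a_0 = 121/68. Peel one level at a time: if S = 1 + c*x/S' with S'(0) = 1, then c is the x-coefficient of S and S' = c*x/(S - 1).
S_1 = c0/f = 1 + (-137/198)*x + (-127619/39204)*x^2 + ...; c1 = -137/198.
S_2 = c1*x/(S_1 - 1) = 1 + (-127619/27126)*x + (3363067/168921)*x^2 + ...; c2 = -127619/27126.
S_3 = c2*x/(S_2 - 1) = 1 + (73987474/17483803)*x + ...; c3 = 73987474/17483803.


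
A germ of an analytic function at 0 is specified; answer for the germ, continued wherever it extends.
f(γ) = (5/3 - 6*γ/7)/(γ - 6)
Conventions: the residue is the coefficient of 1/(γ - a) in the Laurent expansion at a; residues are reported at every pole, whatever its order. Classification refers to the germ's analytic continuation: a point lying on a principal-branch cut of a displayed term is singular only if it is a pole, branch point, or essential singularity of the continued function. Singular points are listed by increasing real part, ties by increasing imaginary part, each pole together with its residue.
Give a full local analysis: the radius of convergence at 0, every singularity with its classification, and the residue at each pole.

Radius of convergence at 0: 6.
At 6: a pole of order 1; residue -73/21.

Denominator factor (γ - 6): pole of order 1 at 6, modulus 6.
The radius of convergence is the smallest modulus among the singular points: 6.
At the order-1 pole 6 set g(γ) = (γ - (6))*f(γ) = 5/3 - 6*γ/7.
Simple pole: residue = g(a) at a = 6, which is -73/21.


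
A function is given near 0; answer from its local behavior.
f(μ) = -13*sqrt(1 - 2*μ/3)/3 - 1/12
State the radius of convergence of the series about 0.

Branch term (-13/3)*sqrt(1 - μ/(3/2)): its argument vanishes at μ = 3/2, a square-root branch point, modulus 3/2.
The radius of convergence is the smallest modulus among the singular points: 3/2.

The radius of convergence is 3/2.


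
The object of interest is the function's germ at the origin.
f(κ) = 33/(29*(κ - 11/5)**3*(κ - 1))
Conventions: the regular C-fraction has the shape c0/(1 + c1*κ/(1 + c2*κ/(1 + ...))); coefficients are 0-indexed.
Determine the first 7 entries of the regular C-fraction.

Taylor coefficients (expand at 0): a_0 = 375/3509, a_1 = 9750/38599, a_2 = 163500/424589, a_3 = 2267250/4670479, a_4 = 28455375/51375269, a_5 = 337618500/565127959, a_6 = 3877866000/6216407549.
c0 = a_0 = 375/3509. Peel one level at a time: if S = 1 + c*κ/S' with S'(0) = 1, then c is the κ-coefficient of S and S' = c*κ/(S - 1).
S_1 = c0/f = 1 + (-26/11)*κ + (240/121)*κ^2 + ...; c1 = -26/11.
S_2 = c1*κ/(S_1 - 1) = 1 + (120/143)*κ + (8225/20449)*κ^2 + ...; c2 = 120/143.
S_3 = c2*κ/(S_2 - 1) = 1 + (-1645/3432)*κ + (5725/69696)*κ^2 + ...; c3 = -1645/3432.
S_4 = c3*κ/(S_3 - 1) = 1 + (14885/86856)*κ + (2907125/52388644)*κ^2 + ...; c4 = 14885/86856.
S_5 = c4*κ/(S_4 - 1) = 1 + (-268350/828751)*κ + (825/52441)*κ^2 + ...; c5 = -268350/828751.
S_6 = c5*κ/(S_5 - 1) = 1 + (39809/819362)*κ + ...; c6 = 39809/819362.

The regular C-fraction coefficients are [375/3509, -26/11, 120/143, -1645/3432, 14885/86856, -268350/828751, 39809/819362].


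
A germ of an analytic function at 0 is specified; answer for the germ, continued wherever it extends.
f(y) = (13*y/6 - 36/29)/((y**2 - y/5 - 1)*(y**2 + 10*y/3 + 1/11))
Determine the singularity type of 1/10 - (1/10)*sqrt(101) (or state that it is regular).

The denominator factor y**2 - y/5 - 1 vanishes at 1/10 - (1/10)*sqrt(101) and appears to the power 1; the numerator there equals -1783/1740 - (13/60)*sqrt(101), nonzero, and no other factor vanishes.
Hence a pole whose order is the multiplicity, 1.

The point is a pole of order 1.


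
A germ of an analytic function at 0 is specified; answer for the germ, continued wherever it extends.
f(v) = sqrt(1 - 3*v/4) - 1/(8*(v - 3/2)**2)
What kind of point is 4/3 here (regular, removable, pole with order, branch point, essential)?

The term (1)*sqrt(1 - v/(4/3)) has argument 1 - 4/3/(4/3) = 0 at 4/3: a square-root (algebraic, two-sheeted) branch point; the remaining terms are analytic or single-valued there.

The point is an algebraic (square-root) branch point.


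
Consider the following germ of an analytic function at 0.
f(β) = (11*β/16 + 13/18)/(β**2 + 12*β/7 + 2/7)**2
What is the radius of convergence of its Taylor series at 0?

The radius of convergence is 6/7 - (1/7)*sqrt(22).

Denominator factor (β**2 + 12*β/7 + 2/7)^2: discriminant 88/49, real irrational roots -6/7 + (1/7)*sqrt(22) and -6/7 - (1/7)*sqrt(22); poles of order 2, moduli 6/7 - (1/7)*sqrt(22) and 6/7 + (1/7)*sqrt(22).
The radius of convergence is the smallest modulus among the singular points: 6/7 - (1/7)*sqrt(22).


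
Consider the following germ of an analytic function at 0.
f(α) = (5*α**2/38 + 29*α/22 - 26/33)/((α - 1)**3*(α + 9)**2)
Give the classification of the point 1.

The denominator factor α - 1 vanishes at 1 and appears to the power 3; the numerator there equals 415/627, nonzero, and no other factor vanishes.
Hence a pole whose order is the multiplicity, 3.

The point is a pole of order 3.


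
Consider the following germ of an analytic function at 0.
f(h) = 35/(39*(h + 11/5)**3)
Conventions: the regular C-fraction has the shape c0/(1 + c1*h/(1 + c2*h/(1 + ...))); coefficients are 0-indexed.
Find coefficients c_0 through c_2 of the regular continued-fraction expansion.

Taylor coefficients (expand at 0): a_0 = 4375/51909, a_1 = -21875/190333, a_2 = 218750/2093663.
c0 = a_0 = 4375/51909. Peel one level at a time: if S = 1 + c*h/S' with S'(0) = 1, then c is the h-coefficient of S and S' = c*h/(S - 1).
S_1 = c0/f = 1 + (15/11)*h + (75/121)*h^2 + ...; c1 = 15/11.
S_2 = c1*h/(S_1 - 1) = 1 + (-5/11)*h + ...; c2 = -5/11.

The regular C-fraction coefficients are [4375/51909, 15/11, -5/11].


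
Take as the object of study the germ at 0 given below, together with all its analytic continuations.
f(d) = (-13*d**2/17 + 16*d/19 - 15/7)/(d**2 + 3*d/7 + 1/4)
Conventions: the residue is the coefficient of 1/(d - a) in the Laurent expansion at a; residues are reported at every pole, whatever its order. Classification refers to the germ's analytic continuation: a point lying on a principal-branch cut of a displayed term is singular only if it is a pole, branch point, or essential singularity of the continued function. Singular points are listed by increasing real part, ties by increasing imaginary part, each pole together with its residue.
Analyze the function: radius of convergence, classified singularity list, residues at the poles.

Radius of convergence at 0: 1/2.
At (-3/14) - ((1/7)*sqrt(10))*i: a pole of order 1; residue (2645/4522) - ((139427/180880)*sqrt(10))*i.
At (-3/14) + ((1/7)*sqrt(10))*i: a pole of order 1; residue (2645/4522) + ((139427/180880)*sqrt(10))*i.

Denominator factor (d**2 + 3*d/7 + 1/4): discriminant -40/49, complex-conjugate roots (-3/14) + ((1/7)*sqrt(10))*i and (-3/14) - ((1/7)*sqrt(10))*i; poles of order 1, moduli 1/2 and 1/2.
The radius of convergence is the smallest modulus among the singular points: 1/2.
The factor d**2 + 3*d/7 + 1/4 splits as (d - a)(d - a') with a = (-3/14) - ((1/7)*sqrt(10))*i, a' = (-3/14) + ((1/7)*sqrt(10))*i. At the order-1 pole a set g(d) = (d - a)*f(d) = [-13*d**2/17 + 16*d/19 - 15/7] / (d - a').
Simple pole: residue = g(a) at a = (-3/14) - ((1/7)*sqrt(10))*i, which is (2645/4522) - ((139427/180880)*sqrt(10))*i.
The factor d**2 + 3*d/7 + 1/4 splits as (d - a)(d - a') with a = (-3/14) + ((1/7)*sqrt(10))*i, a' = (-3/14) - ((1/7)*sqrt(10))*i. At the order-1 pole a set g(d) = (d - a)*f(d) = [-13*d**2/17 + 16*d/19 - 15/7] / (d - a').
Simple pole: residue = g(a) at a = (-3/14) + ((1/7)*sqrt(10))*i, which is (2645/4522) + ((139427/180880)*sqrt(10))*i.
List the singular points by increasing real part (a conjugate pair: the negative imaginary part first).


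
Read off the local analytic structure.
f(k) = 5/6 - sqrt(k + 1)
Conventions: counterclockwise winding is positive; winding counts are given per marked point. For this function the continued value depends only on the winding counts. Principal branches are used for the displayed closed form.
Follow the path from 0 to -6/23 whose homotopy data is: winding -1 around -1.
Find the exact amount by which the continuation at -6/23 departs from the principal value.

Continued minus principal equals (2/23)*sqrt(391).

The rational part is single-valued and drops out of the difference; each branch term changes only by its own monodromy.
(-1)*sqrt(1 - k/(-1)): winding -1 is odd, the square root flips sign, contributing -2*(-1)*sqrt(1 - (-6/23)/(-1)) = -2*(-1)*sqrt(17/23) = (2/23)*sqrt(391).
Summing the contributions at k = -6/23 gives (2/23)*sqrt(391).


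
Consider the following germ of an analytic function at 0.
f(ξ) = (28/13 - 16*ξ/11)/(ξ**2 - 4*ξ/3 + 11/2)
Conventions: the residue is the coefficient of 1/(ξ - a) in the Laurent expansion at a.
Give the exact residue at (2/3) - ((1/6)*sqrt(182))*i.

The residue is (-8/11) + ((254/13013)*sqrt(182))*i.

The factor ξ**2 - 4*ξ/3 + 11/2 splits as (ξ - a)(ξ - a') with a = (2/3) - ((1/6)*sqrt(182))*i, a' = (2/3) + ((1/6)*sqrt(182))*i. At the order-1 pole a set g(ξ) = (ξ - a)*f(ξ) = [28/13 - 16*ξ/11] / (ξ - a').
Simple pole: residue = g(a) at a = (2/3) - ((1/6)*sqrt(182))*i, which is (-8/11) + ((254/13013)*sqrt(182))*i.


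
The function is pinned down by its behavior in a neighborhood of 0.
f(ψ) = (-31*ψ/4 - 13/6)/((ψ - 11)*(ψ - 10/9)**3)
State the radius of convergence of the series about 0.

The radius of convergence is 10/9.

Denominator factor (ψ - 10/9)^3: pole of order 3 at 10/9, modulus 10/9.
Denominator factor (ψ - 11): pole of order 1 at 11, modulus 11.
The radius of convergence is the smallest modulus among the singular points: 10/9.


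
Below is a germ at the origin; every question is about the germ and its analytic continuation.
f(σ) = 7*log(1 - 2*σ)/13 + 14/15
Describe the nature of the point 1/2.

The term (7/13)*log(1 - σ/(1/2)) has argument 1 - 1/2/(1/2) = 0 at 1/2: a logarithmic (infinitely-sheeted) branch point; the remaining terms are analytic or single-valued there.

The point is a logarithmic branch point.


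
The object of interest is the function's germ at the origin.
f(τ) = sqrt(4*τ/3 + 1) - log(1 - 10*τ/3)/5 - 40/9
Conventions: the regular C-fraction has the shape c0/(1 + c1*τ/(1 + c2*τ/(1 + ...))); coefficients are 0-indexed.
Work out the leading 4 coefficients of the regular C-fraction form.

Taylor coefficients (expand at 0): a_0 = -31/9, a_1 = 4/3, a_2 = 8/9, a_3 = 212/81.
c0 = a_0 = -31/9. Peel one level at a time: if S = 1 + c*τ/S' with S'(0) = 1, then c is the τ-coefficient of S and S' = c*τ/(S - 1).
S_1 = c0/f = 1 + (12/31)*τ + (392/961)*τ^2 + ...; c1 = 12/31.
S_2 = c1*τ/(S_1 - 1) = 1 + (-98/93)*τ + (-41/27)*τ^2 + ...; c2 = -98/93.
S_3 = c2*τ/(S_2 - 1) = 1 + (-1271/882)*τ + ...; c3 = -1271/882.

The regular C-fraction coefficients are [-31/9, 12/31, -98/93, -1271/882].


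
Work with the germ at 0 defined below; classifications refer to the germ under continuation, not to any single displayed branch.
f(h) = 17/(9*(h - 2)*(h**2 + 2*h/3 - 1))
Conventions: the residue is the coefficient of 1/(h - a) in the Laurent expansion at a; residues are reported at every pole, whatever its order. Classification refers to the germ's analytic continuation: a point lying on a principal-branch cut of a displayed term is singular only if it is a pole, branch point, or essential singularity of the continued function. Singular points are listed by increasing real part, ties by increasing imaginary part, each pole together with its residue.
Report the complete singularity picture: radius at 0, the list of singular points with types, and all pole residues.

Denominator factor (h - 2): pole of order 1 at 2, modulus 2.
Denominator factor (h**2 + 2*h/3 - 1): discriminant 40/9, real irrational roots -1/3 + (1/3)*sqrt(10) and -1/3 - (1/3)*sqrt(10); poles of order 1, moduli -1/3 + (1/3)*sqrt(10) and 1/3 + (1/3)*sqrt(10).
The radius of convergence is the smallest modulus among the singular points: -1/3 + (1/3)*sqrt(10).
The factor h**2 + 2*h/3 - 1 splits as (h - a)(h - a') with a = -1/3 - (1/3)*sqrt(10), a' = -1/3 + (1/3)*sqrt(10). At the order-1 pole a set g(h) = (h - a)*f(h) = [17/(9*(h - 2))] / (h - a').
Simple pole: residue = g(a) at a = -1/3 - (1/3)*sqrt(10), which is -17/78 + (119/780)*sqrt(10).
The factor h**2 + 2*h/3 - 1 splits as (h - a)(h - a') with a = -1/3 + (1/3)*sqrt(10), a' = -1/3 - (1/3)*sqrt(10). At the order-1 pole a set g(h) = (h - a)*f(h) = [17/(9*(h - 2))] / (h - a').
Simple pole: residue = g(a) at a = -1/3 + (1/3)*sqrt(10), which is -17/78 - (119/780)*sqrt(10).
At the order-1 pole 2 set g(h) = (h - (2))*f(h) = 17/(9*(h**2 + 2*h/3 - 1)).
Simple pole: residue = g(a) at a = 2, which is 17/39.
List the singular points by increasing real part (a conjugate pair: the negative imaginary part first).

Radius of convergence at 0: -1/3 + (1/3)*sqrt(10).
At -1/3 - (1/3)*sqrt(10): a pole of order 1; residue -17/78 + (119/780)*sqrt(10).
At -1/3 + (1/3)*sqrt(10): a pole of order 1; residue -17/78 - (119/780)*sqrt(10).
At 2: a pole of order 1; residue 17/39.


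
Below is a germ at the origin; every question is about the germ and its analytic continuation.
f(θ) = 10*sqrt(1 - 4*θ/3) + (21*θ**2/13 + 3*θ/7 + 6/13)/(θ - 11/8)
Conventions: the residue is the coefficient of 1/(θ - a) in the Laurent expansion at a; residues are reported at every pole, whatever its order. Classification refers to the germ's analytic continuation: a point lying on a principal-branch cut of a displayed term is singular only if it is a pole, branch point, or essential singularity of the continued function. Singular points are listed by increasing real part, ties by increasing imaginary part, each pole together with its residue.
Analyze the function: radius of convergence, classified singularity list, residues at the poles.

Denominator factor (θ - 11/8): pole of order 1 at 11/8, modulus 11/8.
Branch term (10)*sqrt(1 - θ/(3/4)): its argument vanishes at θ = 3/4, a square-root branch point, modulus 3/4.
The radius of convergence is the smallest modulus among the singular points: 3/4.
The branch term is analytic at 11/8 and contributes nothing to the residue; only the rational part matters.
At the order-1 pole 11/8 set g(θ) = (θ - (11/8))*(rational part) = 21*θ**2/13 + 3*θ/7 + 6/13.
Simple pole: residue = g(a) at a = 11/8, which is 1839/448.
List the singular points by increasing real part (a conjugate pair: the negative imaginary part first).

Radius of convergence at 0: 3/4.
At 3/4: an algebraic (square-root) branch point.
At 11/8: a pole of order 1; residue 1839/448.
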